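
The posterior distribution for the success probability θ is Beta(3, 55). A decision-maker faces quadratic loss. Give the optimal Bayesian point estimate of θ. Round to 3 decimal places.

0.052

Mode = (3−1)/(3+55−2) = 2/56 = 0.036.
Mean = 3/(3+55) = 3/58 = 0.052.
Quadratic loss ⇒ the optimal estimator is the posterior mean.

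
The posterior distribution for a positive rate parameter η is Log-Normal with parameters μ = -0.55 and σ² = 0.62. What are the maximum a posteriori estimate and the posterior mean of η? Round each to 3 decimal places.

Mode = exp(μ − σ²) = exp(-1.17) = 0.310.
Mean = exp(μ + σ²/2) = exp(-0.240) = 0.787.
The posterior is right-skewed, so the mean exceeds the mode.

MAP: 0.310. Posterior mean: 0.787.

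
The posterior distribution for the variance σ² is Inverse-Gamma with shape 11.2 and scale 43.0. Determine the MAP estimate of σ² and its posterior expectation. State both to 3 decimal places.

Mode = β/(α+1) = 43.0/12.2 = 3.525.
Mean = β/(α−1) = 43.0/10.2 = 4.216.
Mean > mode: the posterior has a right tail.

MAP = 3.525, posterior mean = 4.216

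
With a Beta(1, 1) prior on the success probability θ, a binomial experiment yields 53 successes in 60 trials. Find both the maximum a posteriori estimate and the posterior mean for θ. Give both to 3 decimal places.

Posterior: Beta(1+53, 1+7) = Beta(54, 8).
Mode = (54−1)/(54+8−2) = 53/60 = 0.883.
With a flat prior the MAP equals the MLE, 53/60.
Mean = 54/(54+8) = 54/62 = 0.871.
Left-skewed posterior ⇒ mean < mode.

MAP: 0.883. Posterior mean: 0.871.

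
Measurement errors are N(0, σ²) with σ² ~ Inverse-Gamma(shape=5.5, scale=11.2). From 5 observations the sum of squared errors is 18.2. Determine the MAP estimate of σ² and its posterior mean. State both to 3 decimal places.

Posterior: Inverse-Gamma(shape = 5.5+5/2 = 8.0, scale = 11.2+18.2/2 = 20.3).
Mode = β/(α+1) = 20.3/9.0 = 2.256.
Mean = β/(α−1) = 20.3/7.0 = 2.900.

σ²_MAP = 2.256, E[σ²|data] = 2.900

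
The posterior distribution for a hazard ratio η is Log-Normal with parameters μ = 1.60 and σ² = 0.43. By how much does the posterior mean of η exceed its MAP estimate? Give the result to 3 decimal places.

Mode = exp(μ − σ²) = exp(1.17) = 3.222.
Mean = exp(μ + σ²/2) = exp(1.815) = 6.141.
Difference = 6.141 − 3.222 = 2.919.

2.919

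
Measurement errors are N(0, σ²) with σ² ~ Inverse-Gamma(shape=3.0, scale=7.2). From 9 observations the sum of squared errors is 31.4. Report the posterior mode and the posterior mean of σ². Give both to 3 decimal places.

MAP: 2.694. Posterior mean: 3.523.

Posterior: Inverse-Gamma(shape = 3.0+9/2 = 7.5, scale = 7.2+31.4/2 = 22.9).
Mode = β/(α+1) = 22.9/8.5 = 2.694.
Mean = β/(α−1) = 22.9/6.5 = 3.523.
The posterior is right-skewed, so the mean exceeds the mode.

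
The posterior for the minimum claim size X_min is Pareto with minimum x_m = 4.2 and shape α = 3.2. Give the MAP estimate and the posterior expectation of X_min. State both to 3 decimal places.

MAP = 4.200, posterior mean = 6.109

The Pareto density is strictly decreasing on [x_m, ∞), so the mode is x_m = 4.200.
Mean = α·x_m/(α−1) = 3.2·4.2/2.2 = 6.109.
Right-skewed posterior ⇒ mode < mean.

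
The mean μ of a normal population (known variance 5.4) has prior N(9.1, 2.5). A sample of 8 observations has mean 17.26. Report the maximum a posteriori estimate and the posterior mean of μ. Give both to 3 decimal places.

MAP: 15.525. Posterior mean: 15.525.

Posterior for μ is Normal. Precision-weighted mean: (1/2.5·9.1 + 8/5.4·17.26) / (1/2.5 + 8/5.4) = 15.525.
A Normal posterior is symmetric, so mode = mean.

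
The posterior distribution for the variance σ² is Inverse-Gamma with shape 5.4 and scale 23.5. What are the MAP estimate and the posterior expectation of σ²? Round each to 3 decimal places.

Mode = β/(α+1) = 23.5/6.4 = 3.672.
Mean = β/(α−1) = 23.5/4.4 = 5.341.
The mean is pulled above the mode by the posterior's right skew.

MAP: 3.672. Posterior mean: 5.341.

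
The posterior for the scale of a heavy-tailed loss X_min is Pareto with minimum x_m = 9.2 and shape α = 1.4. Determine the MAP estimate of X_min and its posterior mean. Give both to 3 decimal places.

The Pareto density is strictly decreasing on [x_m, ∞), so the mode is x_m = 9.200.
Mean = α·x_m/(α−1) = 1.4·9.2/0.4 = 32.200.

MAP estimate = 9.200, posterior mean = 32.200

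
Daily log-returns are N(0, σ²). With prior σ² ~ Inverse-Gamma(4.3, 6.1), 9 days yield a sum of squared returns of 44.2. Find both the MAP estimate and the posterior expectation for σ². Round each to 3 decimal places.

Posterior: Inverse-Gamma(shape = 4.3+9/2 = 8.8, scale = 6.1+44.2/2 = 28.2).
Mode = β/(α+1) = 28.2/9.8 = 2.878.
Mean = β/(α−1) = 28.2/7.8 = 3.615.

MAP estimate = 2.878, posterior expectation = 3.615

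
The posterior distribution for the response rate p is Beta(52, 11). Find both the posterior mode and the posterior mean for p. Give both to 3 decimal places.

posterior mode = 0.836, posterior mean = 0.825

Mode = (52−1)/(52+11−2) = 51/61 = 0.836.
Mean = 52/(52+11) = 52/63 = 0.825.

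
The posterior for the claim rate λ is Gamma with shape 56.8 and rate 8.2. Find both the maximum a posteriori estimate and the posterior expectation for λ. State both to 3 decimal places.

Mode = (α−1)/β = 55.8/8.2 = 6.805.
Mean = α/β = 56.8/8.2 = 6.927.
Right-skewed posterior ⇒ mode < mean.

MAP = 6.805; posterior mean = 6.927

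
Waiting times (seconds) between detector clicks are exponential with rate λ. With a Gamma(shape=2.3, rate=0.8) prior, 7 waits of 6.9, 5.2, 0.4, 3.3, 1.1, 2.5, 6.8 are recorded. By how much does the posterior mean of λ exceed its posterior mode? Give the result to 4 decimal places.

Σ times = 26.2. Posterior: Gamma(shape = 2.3+7 = 9.3, rate = 0.8+26.2 = 27.0).
Mode = (α−1)/β = 8.3/27.0 = 0.3074.
Mean = α/β = 9.3/27.0 = 0.3444.
Difference = 0.3444 − 0.3074 = 0.0370.

0.0370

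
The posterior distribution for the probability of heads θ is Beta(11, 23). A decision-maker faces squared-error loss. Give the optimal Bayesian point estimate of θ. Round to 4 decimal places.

Mode = (11−1)/(11+23−2) = 10/32 = 0.3125.
Mean = 11/(11+23) = 11/34 = 0.3235.
Squared-error loss ⇒ the optimal estimator is the posterior mean.

0.3235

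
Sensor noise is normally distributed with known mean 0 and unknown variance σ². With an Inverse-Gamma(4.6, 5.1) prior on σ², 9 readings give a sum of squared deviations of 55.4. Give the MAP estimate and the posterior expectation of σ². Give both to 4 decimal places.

σ²_MAP = 3.2475, E[σ²|data] = 4.0494

Posterior: Inverse-Gamma(shape = 4.6+9/2 = 9.1, scale = 5.1+55.4/2 = 32.8).
Mode = β/(α+1) = 32.8/10.1 = 3.2475.
Mean = β/(α−1) = 32.8/8.1 = 4.0494.
The mean is pulled above the mode by the posterior's right skew.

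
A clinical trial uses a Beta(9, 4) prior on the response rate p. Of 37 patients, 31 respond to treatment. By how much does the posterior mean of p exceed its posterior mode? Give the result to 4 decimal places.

-0.0125

Posterior: Beta(9+31, 4+6) = Beta(40, 10).
Mode = (40−1)/(40+10−2) = 39/48 = 0.8125.
Mean = 40/(40+10) = 40/50 = 0.8000.
Difference = 0.8000 − 0.8125 = -0.0125.
Mode > mean: the posterior has a left tail.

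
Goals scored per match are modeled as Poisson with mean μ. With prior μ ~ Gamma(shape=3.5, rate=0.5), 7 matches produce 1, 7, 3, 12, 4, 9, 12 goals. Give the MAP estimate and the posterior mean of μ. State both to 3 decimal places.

MAP = 6.733; posterior mean = 6.867

Σ counts = 48. Posterior: Gamma(shape = 3.5+48 = 51.5, rate = 0.5+7 = 7.5).
Mode = (α−1)/β = 50.5/7.5 = 6.733.
Mean = α/β = 51.5/7.5 = 6.867.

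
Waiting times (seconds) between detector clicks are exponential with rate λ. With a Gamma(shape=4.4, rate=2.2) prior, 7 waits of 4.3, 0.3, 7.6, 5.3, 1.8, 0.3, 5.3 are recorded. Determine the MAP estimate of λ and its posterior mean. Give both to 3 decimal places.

MAP estimate = 0.384, posterior mean = 0.421

Σ times = 24.9. Posterior: Gamma(shape = 4.4+7 = 11.4, rate = 2.2+24.9 = 27.1).
Mode = (α−1)/β = 10.4/27.1 = 0.384.
Mean = α/β = 11.4/27.1 = 0.421.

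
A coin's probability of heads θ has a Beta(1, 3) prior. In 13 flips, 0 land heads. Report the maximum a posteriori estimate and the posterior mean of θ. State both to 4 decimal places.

Posterior: Beta(1+0, 3+13) = Beta(1, 16).
Since α = 1 ≤ 1 and β > 1, the Beta density is monotone decreasing on [0,1]; the mode is at 0.
Mean = 1/(1+16) = 0.0588.
Right-skewed posterior ⇒ mode < mean.

maximum a posteriori estimate = 0.0000, posterior mean = 0.0588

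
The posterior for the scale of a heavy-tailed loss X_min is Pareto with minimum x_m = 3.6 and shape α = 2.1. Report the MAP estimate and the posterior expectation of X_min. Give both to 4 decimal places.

The Pareto density is strictly decreasing on [x_m, ∞), so the mode is x_m = 3.6000.
Mean = α·x_m/(α−1) = 2.1·3.6/1.1 = 6.8727.
The mean is pulled above the mode by the posterior's right skew.

X_min_MAP = 3.6000, E[X_min|data] = 6.8727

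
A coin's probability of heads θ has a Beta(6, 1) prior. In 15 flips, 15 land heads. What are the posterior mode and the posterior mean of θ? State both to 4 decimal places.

posterior mode = 1.0000, posterior mean = 0.9545

Posterior: Beta(6+15, 1+0) = Beta(21, 1).
Since β = 1 ≤ 1 and α > 1, the Beta density is monotone increasing on [0,1]; the mode is at 1.
Mean = 21/(21+1) = 0.9545.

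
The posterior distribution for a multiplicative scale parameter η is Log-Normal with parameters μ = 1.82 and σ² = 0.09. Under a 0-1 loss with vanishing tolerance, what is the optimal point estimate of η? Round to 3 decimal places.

5.641

Mode = exp(μ − σ²) = exp(1.73) = 5.641.
Mean = exp(μ + σ²/2) = exp(1.865) = 6.456.
This is the posterior mode — the MAP estimate.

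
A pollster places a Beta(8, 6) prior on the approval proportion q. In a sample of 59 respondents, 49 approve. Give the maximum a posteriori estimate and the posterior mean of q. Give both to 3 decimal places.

maximum a posteriori estimate = 0.789, posterior mean = 0.781

Posterior: Beta(8+49, 6+10) = Beta(57, 16).
Mode = (57−1)/(57+16−2) = 56/71 = 0.789.
Mean = 57/(57+16) = 57/73 = 0.781.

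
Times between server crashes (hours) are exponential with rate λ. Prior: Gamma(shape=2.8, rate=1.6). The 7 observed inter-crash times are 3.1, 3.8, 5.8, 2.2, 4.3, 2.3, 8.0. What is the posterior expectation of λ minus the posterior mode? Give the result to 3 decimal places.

0.032

Σ times = 29.5. Posterior: Gamma(shape = 2.8+7 = 9.8, rate = 1.6+29.5 = 31.1).
Mode = (α−1)/β = 8.8/31.1 = 0.283.
Mean = α/β = 9.8/31.1 = 0.315.
Difference = 0.315 − 0.283 = 0.032.
The posterior is right-skewed, so the mean exceeds the mode.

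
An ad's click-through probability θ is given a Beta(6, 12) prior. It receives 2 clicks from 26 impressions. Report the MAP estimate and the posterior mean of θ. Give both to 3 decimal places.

Posterior: Beta(6+2, 12+24) = Beta(8, 36).
Mode = (8−1)/(8+36−2) = 7/42 = 0.167.
Mean = 8/(8+36) = 8/44 = 0.182.

θ_MAP = 0.167, E[θ|data] = 0.182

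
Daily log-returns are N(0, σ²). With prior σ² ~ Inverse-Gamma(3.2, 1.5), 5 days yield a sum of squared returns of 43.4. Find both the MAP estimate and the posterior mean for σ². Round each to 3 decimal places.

Posterior: Inverse-Gamma(shape = 3.2+5/2 = 5.7, scale = 1.5+43.4/2 = 23.2).
Mode = β/(α+1) = 23.2/6.7 = 3.463.
Mean = β/(α−1) = 23.2/4.7 = 4.936.

σ²_MAP = 3.463, E[σ²|data] = 4.936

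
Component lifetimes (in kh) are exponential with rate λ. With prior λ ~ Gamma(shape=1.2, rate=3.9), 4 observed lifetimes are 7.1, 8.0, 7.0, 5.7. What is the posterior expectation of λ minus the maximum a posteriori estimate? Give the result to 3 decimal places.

Σ times = 27.8. Posterior: Gamma(shape = 1.2+4 = 5.2, rate = 3.9+27.8 = 31.7).
Mode = (α−1)/β = 4.2/31.7 = 0.132.
Mean = α/β = 5.2/31.7 = 0.164.
Difference = 0.164 − 0.132 = 0.032.

0.032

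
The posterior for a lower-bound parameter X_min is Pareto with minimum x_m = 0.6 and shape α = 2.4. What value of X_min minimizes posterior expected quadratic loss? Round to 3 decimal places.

The Pareto density is strictly decreasing on [x_m, ∞), so the mode is x_m = 0.600.
Mean = α·x_m/(α−1) = 2.4·0.6/1.4 = 1.029.
Quadratic loss ⇒ the optimal estimator is the posterior mean.

1.029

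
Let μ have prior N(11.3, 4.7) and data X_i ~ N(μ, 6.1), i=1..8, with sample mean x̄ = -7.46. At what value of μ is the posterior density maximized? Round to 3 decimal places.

Posterior for μ is Normal. Precision-weighted mean: (1/4.7·11.3 + 8/6.1·-7.46) / (1/4.7 + 8/6.1) = -4.841.
A Normal posterior is symmetric, so mode = mean.
This is the posterior mode — the MAP estimate.

-4.841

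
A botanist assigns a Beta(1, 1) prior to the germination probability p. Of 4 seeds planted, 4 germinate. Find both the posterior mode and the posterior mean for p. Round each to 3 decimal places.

Posterior: Beta(1+4, 1+0) = Beta(5, 1).
Since β = 1 ≤ 1 and α > 1, the Beta density is monotone increasing on [0,1]; the mode is at 1.
Mean = 5/(5+1) = 0.833.

MAP: 1.000. Posterior mean: 0.833.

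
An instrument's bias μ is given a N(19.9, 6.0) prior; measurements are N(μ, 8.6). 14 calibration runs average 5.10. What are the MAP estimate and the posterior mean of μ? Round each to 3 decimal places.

MAP estimate = 6.475, posterior mean = 6.475

Posterior for μ is Normal. Precision-weighted mean: (1/6.0·19.9 + 14/8.6·5.10) / (1/6.0 + 14/8.6) = 6.475.
A Normal posterior is symmetric, so mode = mean.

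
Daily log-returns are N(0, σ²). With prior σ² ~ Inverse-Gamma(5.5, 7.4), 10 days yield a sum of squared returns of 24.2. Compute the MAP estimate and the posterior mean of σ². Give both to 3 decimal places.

Posterior: Inverse-Gamma(shape = 5.5+10/2 = 10.5, scale = 7.4+24.2/2 = 19.5).
Mode = β/(α+1) = 19.5/11.5 = 1.696.
Mean = β/(α−1) = 19.5/9.5 = 2.053.

MAP: 1.696. Posterior mean: 2.053.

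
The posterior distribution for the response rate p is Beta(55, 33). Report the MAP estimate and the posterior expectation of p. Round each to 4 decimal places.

Mode = (55−1)/(55+33−2) = 54/86 = 0.6279.
Mean = 55/(55+33) = 55/88 = 0.6250.

MAP = 0.6279, posterior mean = 0.6250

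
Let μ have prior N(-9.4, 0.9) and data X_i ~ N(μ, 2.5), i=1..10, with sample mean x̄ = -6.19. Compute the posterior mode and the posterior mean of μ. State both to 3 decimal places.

MAP = -6.888, posterior mean = -6.888

Posterior for μ is Normal. Precision-weighted mean: (1/0.9·-9.4 + 10/2.5·-6.19) / (1/0.9 + 10/2.5) = -6.888.
A Normal posterior is symmetric, so mode = mean.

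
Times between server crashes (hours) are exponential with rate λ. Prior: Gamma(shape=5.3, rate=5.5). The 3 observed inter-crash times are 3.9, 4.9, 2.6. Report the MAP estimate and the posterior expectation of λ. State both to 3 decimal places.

MAP estimate = 0.432, posterior expectation = 0.491

Σ times = 11.4. Posterior: Gamma(shape = 5.3+3 = 8.3, rate = 5.5+11.4 = 16.9).
Mode = (α−1)/β = 7.3/16.9 = 0.432.
Mean = α/β = 8.3/16.9 = 0.491.
The posterior is right-skewed, so the mean exceeds the mode.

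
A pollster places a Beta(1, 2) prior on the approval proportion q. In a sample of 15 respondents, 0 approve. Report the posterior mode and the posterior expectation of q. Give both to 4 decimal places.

MAP: 0.0000. Posterior mean: 0.0556.

Posterior: Beta(1+0, 2+15) = Beta(1, 17).
Since α = 1 ≤ 1 and β > 1, the Beta density is monotone decreasing on [0,1]; the mode is at 0.
Mean = 1/(1+17) = 0.0556.
The mean is pulled above the mode by the posterior's right skew.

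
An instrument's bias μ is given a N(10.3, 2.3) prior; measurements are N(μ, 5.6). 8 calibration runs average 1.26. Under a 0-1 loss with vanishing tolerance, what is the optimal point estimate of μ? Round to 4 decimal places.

Posterior for μ is Normal. Precision-weighted mean: (1/2.3·10.3 + 8/5.6·1.26) / (1/2.3 + 8/5.6) = 3.3693.
A Normal posterior is symmetric, so mode = mean.
This is the posterior mode — the MAP estimate.

3.3693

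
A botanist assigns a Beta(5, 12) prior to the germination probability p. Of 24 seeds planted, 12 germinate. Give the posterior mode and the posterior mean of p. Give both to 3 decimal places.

posterior mode = 0.410, posterior mean = 0.415

Posterior: Beta(5+12, 12+12) = Beta(17, 24).
Mode = (17−1)/(17+24−2) = 16/39 = 0.410.
Mean = 17/(17+24) = 17/41 = 0.415.
Mean > mode: the posterior has a right tail.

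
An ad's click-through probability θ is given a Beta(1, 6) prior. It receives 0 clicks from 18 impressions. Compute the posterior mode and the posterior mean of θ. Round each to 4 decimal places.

Posterior: Beta(1+0, 6+18) = Beta(1, 24).
Since α = 1 ≤ 1 and β > 1, the Beta density is monotone decreasing on [0,1]; the mode is at 0.
Mean = 1/(1+24) = 0.0400.

MAP = 0.0000; posterior mean = 0.0400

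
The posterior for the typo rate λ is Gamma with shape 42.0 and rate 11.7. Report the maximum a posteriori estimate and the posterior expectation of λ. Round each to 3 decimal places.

MAP = 3.504; posterior mean = 3.590

Mode = (α−1)/β = 41.0/11.7 = 3.504.
Mean = α/β = 42.0/11.7 = 3.590.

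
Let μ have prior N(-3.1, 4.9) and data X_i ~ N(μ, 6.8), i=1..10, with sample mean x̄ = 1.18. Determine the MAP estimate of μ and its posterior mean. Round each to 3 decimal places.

μ_MAP = 0.658, E[μ|data] = 0.658

Posterior for μ is Normal. Precision-weighted mean: (1/4.9·-3.1 + 10/6.8·1.18) / (1/4.9 + 10/6.8) = 0.658.
A Normal posterior is symmetric, so mode = mean.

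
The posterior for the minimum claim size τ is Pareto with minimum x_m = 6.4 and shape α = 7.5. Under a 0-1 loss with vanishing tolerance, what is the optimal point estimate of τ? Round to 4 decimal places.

6.4000

The Pareto density is strictly decreasing on [x_m, ∞), so the mode is x_m = 6.4000.
Mean = α·x_m/(α−1) = 7.5·6.4/6.5 = 7.3846.
This is the posterior mode — the MAP estimate.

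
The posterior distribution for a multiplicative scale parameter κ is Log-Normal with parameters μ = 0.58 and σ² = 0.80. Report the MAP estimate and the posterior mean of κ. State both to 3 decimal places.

MAP estimate = 0.803, posterior mean = 2.664

Mode = exp(μ − σ²) = exp(-0.22) = 0.803.
Mean = exp(μ + σ²/2) = exp(0.980) = 2.664.
The posterior is right-skewed, so the mean exceeds the mode.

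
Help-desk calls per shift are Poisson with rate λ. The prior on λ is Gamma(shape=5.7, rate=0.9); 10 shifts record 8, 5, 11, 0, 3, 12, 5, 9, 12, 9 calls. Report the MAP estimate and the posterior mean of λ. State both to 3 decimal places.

MAP: 7.220. Posterior mean: 7.312.

Σ counts = 74. Posterior: Gamma(shape = 5.7+74 = 79.7, rate = 0.9+10 = 10.9).
Mode = (α−1)/β = 78.7/10.9 = 7.220.
Mean = α/β = 79.7/10.9 = 7.312.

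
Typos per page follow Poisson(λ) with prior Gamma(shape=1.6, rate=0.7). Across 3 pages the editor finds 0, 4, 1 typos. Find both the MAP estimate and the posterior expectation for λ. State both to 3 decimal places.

Σ counts = 5. Posterior: Gamma(shape = 1.6+5 = 6.6, rate = 0.7+3 = 3.7).
Mode = (α−1)/β = 5.6/3.7 = 1.514.
Mean = α/β = 6.6/3.7 = 1.784.
The posterior is right-skewed, so the mean exceeds the mode.

MAP: 1.514. Posterior mean: 1.784.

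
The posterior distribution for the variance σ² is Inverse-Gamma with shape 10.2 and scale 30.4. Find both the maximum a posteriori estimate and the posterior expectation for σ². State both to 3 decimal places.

Mode = β/(α+1) = 30.4/11.2 = 2.714.
Mean = β/(α−1) = 30.4/9.2 = 3.304.

MAP: 2.714. Posterior mean: 3.304.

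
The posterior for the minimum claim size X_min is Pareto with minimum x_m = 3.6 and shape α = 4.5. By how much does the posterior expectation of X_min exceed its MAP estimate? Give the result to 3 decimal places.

The Pareto density is strictly decreasing on [x_m, ∞), so the mode is x_m = 3.600.
Mean = α·x_m/(α−1) = 4.5·3.6/3.5 = 4.629.
Difference = 4.629 − 3.600 = 1.029.

1.029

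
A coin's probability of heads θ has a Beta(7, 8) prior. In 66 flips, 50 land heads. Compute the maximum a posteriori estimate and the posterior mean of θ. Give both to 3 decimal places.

Posterior: Beta(7+50, 8+16) = Beta(57, 24).
Mode = (57−1)/(57+24−2) = 56/79 = 0.709.
Mean = 57/(57+24) = 57/81 = 0.704.
The mean is pulled below the mode by the posterior's left skew.

MAP: 0.709. Posterior mean: 0.704.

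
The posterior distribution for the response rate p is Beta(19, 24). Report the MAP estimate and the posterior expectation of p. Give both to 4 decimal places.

Mode = (19−1)/(19+24−2) = 18/41 = 0.4390.
Mean = 19/(19+24) = 19/43 = 0.4419.
Mean > mode: the posterior has a right tail.

MAP estimate = 0.4390, posterior expectation = 0.4419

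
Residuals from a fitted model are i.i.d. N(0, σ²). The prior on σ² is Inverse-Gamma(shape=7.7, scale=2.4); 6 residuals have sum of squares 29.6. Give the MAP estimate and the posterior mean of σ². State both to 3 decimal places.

Posterior: Inverse-Gamma(shape = 7.7+6/2 = 10.7, scale = 2.4+29.6/2 = 17.2).
Mode = β/(α+1) = 17.2/11.7 = 1.470.
Mean = β/(α−1) = 17.2/9.7 = 1.773.
The posterior is right-skewed, so the mean exceeds the mode.

σ²_MAP = 1.470, E[σ²|data] = 1.773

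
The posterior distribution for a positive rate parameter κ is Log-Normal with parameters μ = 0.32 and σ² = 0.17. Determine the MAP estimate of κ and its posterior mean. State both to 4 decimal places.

Mode = exp(μ − σ²) = exp(0.15) = 1.1618.
Mean = exp(μ + σ²/2) = exp(0.405) = 1.4993.

MAP = 1.1618, posterior mean = 1.4993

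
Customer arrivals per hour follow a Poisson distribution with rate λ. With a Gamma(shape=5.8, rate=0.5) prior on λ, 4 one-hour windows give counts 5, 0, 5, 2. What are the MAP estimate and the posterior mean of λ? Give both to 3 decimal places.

λ_MAP = 3.733, E[λ|data] = 3.956

Σ counts = 12. Posterior: Gamma(shape = 5.8+12 = 17.8, rate = 0.5+4 = 4.5).
Mode = (α−1)/β = 16.8/4.5 = 3.733.
Mean = α/β = 17.8/4.5 = 3.956.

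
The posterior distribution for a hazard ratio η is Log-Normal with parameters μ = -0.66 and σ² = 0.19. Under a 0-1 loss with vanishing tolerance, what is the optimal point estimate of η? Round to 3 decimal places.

Mode = exp(μ − σ²) = exp(-0.85) = 0.427.
Mean = exp(μ + σ²/2) = exp(-0.565) = 0.568.
This is the posterior mode — the MAP estimate.

0.427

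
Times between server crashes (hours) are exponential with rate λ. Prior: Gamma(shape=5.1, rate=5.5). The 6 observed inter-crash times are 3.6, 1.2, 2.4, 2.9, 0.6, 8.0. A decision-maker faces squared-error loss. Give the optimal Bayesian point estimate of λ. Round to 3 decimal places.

Σ times = 18.7. Posterior: Gamma(shape = 5.1+6 = 11.1, rate = 5.5+18.7 = 24.2).
Mode = (α−1)/β = 10.1/24.2 = 0.417.
Mean = α/β = 11.1/24.2 = 0.459.
Squared-error loss ⇒ the optimal estimator is the posterior mean.

0.459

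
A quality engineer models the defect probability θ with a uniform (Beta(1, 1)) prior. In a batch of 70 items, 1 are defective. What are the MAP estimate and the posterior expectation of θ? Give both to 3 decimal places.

Posterior: Beta(1+1, 1+69) = Beta(2, 70).
Mode = (2−1)/(2+70−2) = 1/70 = 0.014.
With a flat prior the MAP equals the MLE, 1/70.
Mean = 2/(2+70) = 2/72 = 0.028.

θ_MAP = 0.014, E[θ|data] = 0.028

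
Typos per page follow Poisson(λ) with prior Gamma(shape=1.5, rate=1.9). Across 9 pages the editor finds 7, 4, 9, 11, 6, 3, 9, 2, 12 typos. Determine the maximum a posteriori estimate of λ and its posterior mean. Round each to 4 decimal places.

Σ counts = 63. Posterior: Gamma(shape = 1.5+63 = 64.5, rate = 1.9+9 = 10.9).
Mode = (α−1)/β = 63.5/10.9 = 5.8257.
Mean = α/β = 64.5/10.9 = 5.9174.

MAP: 5.8257. Posterior mean: 5.9174.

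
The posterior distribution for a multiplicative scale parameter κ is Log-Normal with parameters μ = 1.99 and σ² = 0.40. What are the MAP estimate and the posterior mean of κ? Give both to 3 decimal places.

κ_MAP = 4.904, E[κ|data] = 8.935

Mode = exp(μ − σ²) = exp(1.59) = 4.904.
Mean = exp(μ + σ²/2) = exp(2.190) = 8.935.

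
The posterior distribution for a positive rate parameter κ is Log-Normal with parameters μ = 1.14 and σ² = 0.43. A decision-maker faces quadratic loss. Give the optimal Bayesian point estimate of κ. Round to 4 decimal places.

Mode = exp(μ − σ²) = exp(0.71) = 2.0340.
Mean = exp(μ + σ²/2) = exp(1.355) = 3.8768.
Quadratic loss ⇒ the optimal estimator is the posterior mean.

3.8768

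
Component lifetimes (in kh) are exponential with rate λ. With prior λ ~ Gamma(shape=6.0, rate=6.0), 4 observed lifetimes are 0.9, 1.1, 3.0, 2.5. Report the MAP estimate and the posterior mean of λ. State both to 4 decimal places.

Σ times = 7.5. Posterior: Gamma(shape = 6.0+4 = 10.0, rate = 6.0+7.5 = 13.5).
Mode = (α−1)/β = 9.0/13.5 = 0.6667.
Mean = α/β = 10.0/13.5 = 0.7407.

MAP = 0.6667; posterior mean = 0.7407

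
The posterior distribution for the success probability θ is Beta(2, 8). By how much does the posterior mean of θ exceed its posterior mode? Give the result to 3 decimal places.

0.075

Mode = (2−1)/(2+8−2) = 1/8 = 0.125.
Mean = 2/(2+8) = 2/10 = 0.200.
Difference = 0.200 − 0.125 = 0.075.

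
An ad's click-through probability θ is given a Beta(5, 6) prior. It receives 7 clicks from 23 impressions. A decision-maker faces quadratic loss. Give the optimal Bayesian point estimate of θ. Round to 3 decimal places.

Posterior: Beta(5+7, 6+16) = Beta(12, 22).
Mode = (12−1)/(12+22−2) = 11/32 = 0.344.
Mean = 12/(12+22) = 12/34 = 0.353.
Quadratic loss ⇒ the optimal estimator is the posterior mean.

0.353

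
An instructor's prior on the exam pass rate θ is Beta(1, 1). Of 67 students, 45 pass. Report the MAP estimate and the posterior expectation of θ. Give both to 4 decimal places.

MAP = 0.6716; posterior mean = 0.6667

Posterior: Beta(1+45, 1+22) = Beta(46, 23).
Mode = (46−1)/(46+23−2) = 45/67 = 0.6716.
With a flat prior the MAP equals the MLE, 45/67.
Mean = 46/(46+23) = 46/69 = 0.6667.
The posterior is left-skewed, so the mode exceeds the mean.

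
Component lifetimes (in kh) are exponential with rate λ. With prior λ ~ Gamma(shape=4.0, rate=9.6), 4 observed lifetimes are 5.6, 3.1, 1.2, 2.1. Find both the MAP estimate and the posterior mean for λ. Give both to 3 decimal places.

Σ times = 12.0. Posterior: Gamma(shape = 4.0+4 = 8.0, rate = 9.6+12.0 = 21.6).
Mode = (α−1)/β = 7.0/21.6 = 0.324.
Mean = α/β = 8.0/21.6 = 0.370.

λ_MAP = 0.324, E[λ|data] = 0.370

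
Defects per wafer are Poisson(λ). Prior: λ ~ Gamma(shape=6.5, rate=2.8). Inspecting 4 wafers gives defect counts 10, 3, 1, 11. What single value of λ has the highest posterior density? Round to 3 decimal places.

4.485

Σ counts = 25. Posterior: Gamma(shape = 6.5+25 = 31.5, rate = 2.8+4 = 6.8).
Mode = (α−1)/β = 30.5/6.8 = 4.485.
Mean = α/β = 31.5/6.8 = 4.632.
This is the posterior mode — the MAP estimate.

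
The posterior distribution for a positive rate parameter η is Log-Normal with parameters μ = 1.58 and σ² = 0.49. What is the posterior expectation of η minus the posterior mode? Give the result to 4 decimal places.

3.2285

Mode = exp(μ − σ²) = exp(1.09) = 2.9743.
Mean = exp(μ + σ²/2) = exp(1.825) = 6.2028.
Difference = 6.2028 − 2.9743 = 3.2285.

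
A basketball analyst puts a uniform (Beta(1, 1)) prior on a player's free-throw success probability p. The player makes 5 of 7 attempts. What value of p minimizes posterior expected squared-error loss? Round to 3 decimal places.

Posterior: Beta(1+5, 1+2) = Beta(6, 3).
Mode = (6−1)/(6+3−2) = 5/7 = 0.714.
Mean = 6/(6+3) = 6/9 = 0.667.
Squared-error loss ⇒ the optimal estimator is the posterior mean.

0.667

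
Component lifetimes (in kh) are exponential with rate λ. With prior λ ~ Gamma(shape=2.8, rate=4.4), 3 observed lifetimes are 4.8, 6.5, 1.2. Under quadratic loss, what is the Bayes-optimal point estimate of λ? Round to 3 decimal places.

0.343

Σ times = 12.5. Posterior: Gamma(shape = 2.8+3 = 5.8, rate = 4.4+12.5 = 16.9).
Mode = (α−1)/β = 4.8/16.9 = 0.284.
Mean = α/β = 5.8/16.9 = 0.343.
Quadratic loss ⇒ the optimal estimator is the posterior mean.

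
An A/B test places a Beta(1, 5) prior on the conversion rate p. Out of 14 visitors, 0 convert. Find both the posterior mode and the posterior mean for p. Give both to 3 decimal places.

Posterior: Beta(1+0, 5+14) = Beta(1, 19).
Since α = 1 ≤ 1 and β > 1, the Beta density is monotone decreasing on [0,1]; the mode is at 0.
Mean = 1/(1+19) = 0.050.

posterior mode = 0.000, posterior mean = 0.050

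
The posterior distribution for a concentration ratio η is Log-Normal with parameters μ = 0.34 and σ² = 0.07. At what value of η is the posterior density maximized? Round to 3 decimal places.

Mode = exp(μ − σ²) = exp(0.27) = 1.310.
Mean = exp(μ + σ²/2) = exp(0.375) = 1.455.
This is the posterior mode — the MAP estimate.

1.310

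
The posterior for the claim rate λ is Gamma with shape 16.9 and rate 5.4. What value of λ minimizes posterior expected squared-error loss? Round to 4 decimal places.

Mode = (α−1)/β = 15.9/5.4 = 2.9444.
Mean = α/β = 16.9/5.4 = 3.1296.
Squared-error loss ⇒ the optimal estimator is the posterior mean.

3.1296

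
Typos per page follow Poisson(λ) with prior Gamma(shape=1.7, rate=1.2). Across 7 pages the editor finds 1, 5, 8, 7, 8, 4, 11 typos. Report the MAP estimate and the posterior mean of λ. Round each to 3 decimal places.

λ_MAP = 5.451, E[λ|data] = 5.573

Σ counts = 44. Posterior: Gamma(shape = 1.7+44 = 45.7, rate = 1.2+7 = 8.2).
Mode = (α−1)/β = 44.7/8.2 = 5.451.
Mean = α/β = 45.7/8.2 = 5.573.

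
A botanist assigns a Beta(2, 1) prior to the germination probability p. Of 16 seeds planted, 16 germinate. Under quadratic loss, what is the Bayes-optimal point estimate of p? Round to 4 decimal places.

0.9474

Posterior: Beta(2+16, 1+0) = Beta(18, 1).
Since β = 1 ≤ 1 and α > 1, the Beta density is monotone increasing on [0,1]; the mode is at 1.
Mean = 18/(18+1) = 0.9474.
Quadratic loss ⇒ the optimal estimator is the posterior mean.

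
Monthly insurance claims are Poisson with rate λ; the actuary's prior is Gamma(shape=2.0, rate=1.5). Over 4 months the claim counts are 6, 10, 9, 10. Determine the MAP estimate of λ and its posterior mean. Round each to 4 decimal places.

λ_MAP = 6.5455, E[λ|data] = 6.7273

Σ counts = 35. Posterior: Gamma(shape = 2.0+35 = 37.0, rate = 1.5+4 = 5.5).
Mode = (α−1)/β = 36.0/5.5 = 6.5455.
Mean = α/β = 37.0/5.5 = 6.7273.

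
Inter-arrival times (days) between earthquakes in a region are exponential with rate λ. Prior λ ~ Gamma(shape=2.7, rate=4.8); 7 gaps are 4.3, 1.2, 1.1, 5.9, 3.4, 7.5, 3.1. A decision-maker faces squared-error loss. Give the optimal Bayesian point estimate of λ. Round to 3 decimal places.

Σ times = 26.5. Posterior: Gamma(shape = 2.7+7 = 9.7, rate = 4.8+26.5 = 31.3).
Mode = (α−1)/β = 8.7/31.3 = 0.278.
Mean = α/β = 9.7/31.3 = 0.310.
Squared-error loss ⇒ the optimal estimator is the posterior mean.

0.310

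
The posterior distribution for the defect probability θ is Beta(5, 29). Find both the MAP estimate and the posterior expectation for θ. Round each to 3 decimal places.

Mode = (5−1)/(5+29−2) = 4/32 = 0.125.
Mean = 5/(5+29) = 5/34 = 0.147.

MAP estimate = 0.125, posterior expectation = 0.147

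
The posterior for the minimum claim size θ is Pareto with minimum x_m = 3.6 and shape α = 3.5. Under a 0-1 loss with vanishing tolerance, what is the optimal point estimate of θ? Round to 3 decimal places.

3.600

The Pareto density is strictly decreasing on [x_m, ∞), so the mode is x_m = 3.600.
Mean = α·x_m/(α−1) = 3.5·3.6/2.5 = 5.040.
This is the posterior mode — the MAP estimate.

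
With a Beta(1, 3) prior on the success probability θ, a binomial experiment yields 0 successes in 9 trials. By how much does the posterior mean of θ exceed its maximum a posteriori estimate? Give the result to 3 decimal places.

Posterior: Beta(1+0, 3+9) = Beta(1, 12).
Since α = 1 ≤ 1 and β > 1, the Beta density is monotone decreasing on [0,1]; the mode is at 0.
Mean = 1/(1+12) = 0.077.
Difference = 0.077 − 0.000 = 0.077.
Right-skewed posterior ⇒ mode < mean.

0.077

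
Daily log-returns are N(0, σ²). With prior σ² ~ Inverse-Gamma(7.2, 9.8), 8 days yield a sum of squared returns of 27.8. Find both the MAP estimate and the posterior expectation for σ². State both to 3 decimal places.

Posterior: Inverse-Gamma(shape = 7.2+8/2 = 11.2, scale = 9.8+27.8/2 = 23.7).
Mode = β/(α+1) = 23.7/12.2 = 1.943.
Mean = β/(α−1) = 23.7/10.2 = 2.324.

MAP = 1.943, posterior mean = 2.324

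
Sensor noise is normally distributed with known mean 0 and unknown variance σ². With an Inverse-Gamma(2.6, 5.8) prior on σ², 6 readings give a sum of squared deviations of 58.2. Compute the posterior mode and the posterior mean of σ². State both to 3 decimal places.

Posterior: Inverse-Gamma(shape = 2.6+6/2 = 5.6, scale = 5.8+58.2/2 = 34.9).
Mode = β/(α+1) = 34.9/6.6 = 5.288.
Mean = β/(α−1) = 34.9/4.6 = 7.587.
Right-skewed posterior ⇒ mode < mean.

posterior mode = 5.288, posterior mean = 7.587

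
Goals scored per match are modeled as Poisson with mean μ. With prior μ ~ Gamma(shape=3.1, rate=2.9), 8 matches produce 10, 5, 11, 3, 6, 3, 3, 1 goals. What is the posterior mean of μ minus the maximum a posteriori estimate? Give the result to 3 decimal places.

0.092

Σ counts = 42. Posterior: Gamma(shape = 3.1+42 = 45.1, rate = 2.9+8 = 10.9).
Mode = (α−1)/β = 44.1/10.9 = 4.046.
Mean = α/β = 45.1/10.9 = 4.138.
Difference = 4.138 − 4.046 = 0.092.
The mean is pulled above the mode by the posterior's right skew.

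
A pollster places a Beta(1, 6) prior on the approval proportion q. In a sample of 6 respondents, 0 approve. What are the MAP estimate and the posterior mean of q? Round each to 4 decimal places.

q_MAP = 0.0000, E[q|data] = 0.0769

Posterior: Beta(1+0, 6+6) = Beta(1, 12).
Since α = 1 ≤ 1 and β > 1, the Beta density is monotone decreasing on [0,1]; the mode is at 0.
Mean = 1/(1+12) = 0.0769.
Mean > mode: the posterior has a right tail.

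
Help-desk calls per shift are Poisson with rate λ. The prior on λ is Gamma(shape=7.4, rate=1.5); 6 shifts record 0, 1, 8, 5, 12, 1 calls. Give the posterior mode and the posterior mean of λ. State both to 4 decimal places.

Σ counts = 27. Posterior: Gamma(shape = 7.4+27 = 34.4, rate = 1.5+6 = 7.5).
Mode = (α−1)/β = 33.4/7.5 = 4.4533.
Mean = α/β = 34.4/7.5 = 4.5867.
Mean > mode: the posterior has a right tail.

MAP = 4.4533, posterior mean = 4.5867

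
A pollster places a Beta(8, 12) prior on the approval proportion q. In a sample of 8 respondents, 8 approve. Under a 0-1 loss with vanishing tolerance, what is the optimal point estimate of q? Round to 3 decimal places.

0.577

Posterior: Beta(8+8, 12+0) = Beta(16, 12).
Mode = (16−1)/(16+12−2) = 15/26 = 0.577.
Mean = 16/(16+12) = 16/28 = 0.571.
This is the posterior mode — the MAP estimate.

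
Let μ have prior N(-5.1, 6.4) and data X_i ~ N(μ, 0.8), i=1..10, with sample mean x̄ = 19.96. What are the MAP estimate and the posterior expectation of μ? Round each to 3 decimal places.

Posterior for μ is Normal. Precision-weighted mean: (1/6.4·-5.1 + 10/0.8·19.96) / (1/6.4 + 10/0.8) = 19.651.
A Normal posterior is symmetric, so mode = mean.

MAP = 19.651, posterior mean = 19.651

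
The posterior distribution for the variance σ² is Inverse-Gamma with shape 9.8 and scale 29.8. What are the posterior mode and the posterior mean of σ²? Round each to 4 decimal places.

MAP: 2.7593. Posterior mean: 3.3864.

Mode = β/(α+1) = 29.8/10.8 = 2.7593.
Mean = β/(α−1) = 29.8/8.8 = 3.3864.
Mean > mode: the posterior has a right tail.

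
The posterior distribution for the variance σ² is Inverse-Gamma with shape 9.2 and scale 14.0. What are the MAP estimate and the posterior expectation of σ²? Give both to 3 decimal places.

MAP = 1.373; posterior mean = 1.707

Mode = β/(α+1) = 14.0/10.2 = 1.373.
Mean = β/(α−1) = 14.0/8.2 = 1.707.
The mean is pulled above the mode by the posterior's right skew.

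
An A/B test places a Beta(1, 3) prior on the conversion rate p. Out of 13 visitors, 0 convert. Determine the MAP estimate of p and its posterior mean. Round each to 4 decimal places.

Posterior: Beta(1+0, 3+13) = Beta(1, 16).
Since α = 1 ≤ 1 and β > 1, the Beta density is monotone decreasing on [0,1]; the mode is at 0.
Mean = 1/(1+16) = 0.0588.

MAP estimate = 0.0000, posterior mean = 0.0588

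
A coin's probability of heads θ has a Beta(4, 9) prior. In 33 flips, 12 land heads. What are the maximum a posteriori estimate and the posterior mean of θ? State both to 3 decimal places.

Posterior: Beta(4+12, 9+21) = Beta(16, 30).
Mode = (16−1)/(16+30−2) = 15/44 = 0.341.
Mean = 16/(16+30) = 16/46 = 0.348.

MAP: 0.341. Posterior mean: 0.348.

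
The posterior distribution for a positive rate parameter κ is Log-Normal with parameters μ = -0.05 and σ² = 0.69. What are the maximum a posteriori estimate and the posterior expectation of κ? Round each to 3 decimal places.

MAP = 0.477; posterior mean = 1.343

Mode = exp(μ − σ²) = exp(-0.74) = 0.477.
Mean = exp(μ + σ²/2) = exp(0.295) = 1.343.
Right-skewed posterior ⇒ mode < mean.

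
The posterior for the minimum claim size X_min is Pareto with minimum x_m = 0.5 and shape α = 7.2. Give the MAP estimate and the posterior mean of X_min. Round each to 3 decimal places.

MAP: 0.500. Posterior mean: 0.581.

The Pareto density is strictly decreasing on [x_m, ∞), so the mode is x_m = 0.500.
Mean = α·x_m/(α−1) = 7.2·0.5/6.2 = 0.581.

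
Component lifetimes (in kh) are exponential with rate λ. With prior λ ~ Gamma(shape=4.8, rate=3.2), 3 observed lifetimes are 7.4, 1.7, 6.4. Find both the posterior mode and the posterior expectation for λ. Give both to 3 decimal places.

Σ times = 15.5. Posterior: Gamma(shape = 4.8+3 = 7.8, rate = 3.2+15.5 = 18.7).
Mode = (α−1)/β = 6.8/18.7 = 0.364.
Mean = α/β = 7.8/18.7 = 0.417.
The mean is pulled above the mode by the posterior's right skew.

MAP = 0.364, posterior mean = 0.417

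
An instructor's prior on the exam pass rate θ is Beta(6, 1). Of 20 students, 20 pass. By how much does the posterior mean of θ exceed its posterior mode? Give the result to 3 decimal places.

Posterior: Beta(6+20, 1+0) = Beta(26, 1).
Since β = 1 ≤ 1 and α > 1, the Beta density is monotone increasing on [0,1]; the mode is at 1.
Mean = 26/(26+1) = 0.963.
Difference = 0.963 − 1.000 = -0.037.

-0.037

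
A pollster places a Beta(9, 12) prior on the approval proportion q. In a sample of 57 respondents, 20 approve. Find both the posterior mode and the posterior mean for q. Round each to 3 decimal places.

Posterior: Beta(9+20, 12+37) = Beta(29, 49).
Mode = (29−1)/(29+49−2) = 28/76 = 0.368.
Mean = 29/(29+49) = 29/78 = 0.372.

MAP = 0.368; posterior mean = 0.372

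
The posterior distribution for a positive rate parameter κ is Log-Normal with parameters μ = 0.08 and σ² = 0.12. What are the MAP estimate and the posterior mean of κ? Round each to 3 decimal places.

κ_MAP = 0.961, E[κ|data] = 1.150

Mode = exp(μ − σ²) = exp(-0.04) = 0.961.
Mean = exp(μ + σ²/2) = exp(0.140) = 1.150.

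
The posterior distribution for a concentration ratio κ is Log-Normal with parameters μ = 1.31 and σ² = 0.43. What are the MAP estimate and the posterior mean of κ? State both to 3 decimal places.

MAP = 2.411; posterior mean = 4.595

Mode = exp(μ − σ²) = exp(0.88) = 2.411.
Mean = exp(μ + σ²/2) = exp(1.525) = 4.595.
Mean > mode: the posterior has a right tail.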